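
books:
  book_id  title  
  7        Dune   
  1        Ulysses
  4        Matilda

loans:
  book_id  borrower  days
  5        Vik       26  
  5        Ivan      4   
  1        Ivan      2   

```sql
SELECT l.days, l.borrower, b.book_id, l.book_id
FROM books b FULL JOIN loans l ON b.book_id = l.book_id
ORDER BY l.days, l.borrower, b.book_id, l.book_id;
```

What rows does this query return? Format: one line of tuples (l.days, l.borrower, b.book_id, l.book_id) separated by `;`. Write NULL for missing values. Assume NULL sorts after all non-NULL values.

(2, Ivan, 1, 1); (4, Ivan, NULL, 5); (26, Vik, NULL, 5); (NULL, NULL, 4, NULL); (NULL, NULL, 7, NULL)

FULL OUTER JOIN keeps every row from both sides; unmatched rows get NULL for the other side's columns.
Matching on b.book_id = l.book_id.
Matched pairs: 1; unmatched b rows kept: 2; unmatched l rows kept: 2.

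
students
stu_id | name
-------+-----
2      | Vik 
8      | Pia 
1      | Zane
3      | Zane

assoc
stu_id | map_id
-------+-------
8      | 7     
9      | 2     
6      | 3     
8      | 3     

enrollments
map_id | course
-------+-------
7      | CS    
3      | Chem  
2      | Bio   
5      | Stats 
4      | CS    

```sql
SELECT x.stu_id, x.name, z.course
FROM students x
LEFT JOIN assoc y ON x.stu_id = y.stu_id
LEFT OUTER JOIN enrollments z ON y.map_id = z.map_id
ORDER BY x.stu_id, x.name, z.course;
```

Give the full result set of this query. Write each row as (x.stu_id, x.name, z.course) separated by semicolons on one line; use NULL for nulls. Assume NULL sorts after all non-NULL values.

(1, Zane, NULL); (2, Vik, NULL); (3, Zane, NULL); (8, Pia, CS); (8, Pia, Chem)

Step 1 — x LEFT JOIN y on stu_id → 5 row(s).
Then LEFT JOIN `enrollments z` on map_id: each of those 5 rows is kept; rows whose y.map_id has no match in z get NULL for z's columns.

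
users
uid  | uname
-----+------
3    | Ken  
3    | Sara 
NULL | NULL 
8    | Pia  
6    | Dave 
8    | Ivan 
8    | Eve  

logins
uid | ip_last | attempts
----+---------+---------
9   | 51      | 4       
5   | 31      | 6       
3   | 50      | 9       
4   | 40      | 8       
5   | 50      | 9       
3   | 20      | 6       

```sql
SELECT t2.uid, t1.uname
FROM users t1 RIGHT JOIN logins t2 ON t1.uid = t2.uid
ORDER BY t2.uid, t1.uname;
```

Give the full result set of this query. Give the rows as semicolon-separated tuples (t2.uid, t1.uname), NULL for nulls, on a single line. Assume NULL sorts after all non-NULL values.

(3, Ken); (3, Ken); (3, Sara); (3, Sara); (4, NULL); (5, NULL); (5, NULL); (9, NULL)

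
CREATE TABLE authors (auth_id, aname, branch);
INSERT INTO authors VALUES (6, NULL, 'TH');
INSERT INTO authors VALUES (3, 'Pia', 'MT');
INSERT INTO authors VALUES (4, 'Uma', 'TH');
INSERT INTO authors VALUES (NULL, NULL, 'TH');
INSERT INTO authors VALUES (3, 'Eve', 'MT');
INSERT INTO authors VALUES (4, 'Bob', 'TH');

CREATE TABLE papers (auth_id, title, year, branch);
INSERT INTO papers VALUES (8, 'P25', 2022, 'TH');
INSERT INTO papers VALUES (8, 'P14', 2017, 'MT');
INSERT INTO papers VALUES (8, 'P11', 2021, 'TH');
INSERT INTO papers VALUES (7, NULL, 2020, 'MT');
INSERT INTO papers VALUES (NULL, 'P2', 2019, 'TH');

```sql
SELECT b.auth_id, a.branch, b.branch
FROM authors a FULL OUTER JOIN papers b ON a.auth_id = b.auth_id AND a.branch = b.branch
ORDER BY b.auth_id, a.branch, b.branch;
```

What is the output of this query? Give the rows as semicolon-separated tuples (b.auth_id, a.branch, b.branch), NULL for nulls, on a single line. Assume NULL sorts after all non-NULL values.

(7, NULL, MT); (8, NULL, MT); (8, NULL, TH); (8, NULL, TH); (NULL, MT, NULL); (NULL, MT, NULL); (NULL, TH, NULL); (NULL, TH, NULL); (NULL, TH, NULL); (NULL, TH, NULL); (NULL, NULL, TH)

FULL OUTER JOIN keeps every row from both sides; unmatched rows get NULL for the other side's columns.
Matching on a.auth_id = b.auth_id AND a.branch = b.branch. A NULL in a compared column never satisfies the condition.
Matched pairs: 0; unmatched a rows kept: 6; unmatched b rows kept: 5.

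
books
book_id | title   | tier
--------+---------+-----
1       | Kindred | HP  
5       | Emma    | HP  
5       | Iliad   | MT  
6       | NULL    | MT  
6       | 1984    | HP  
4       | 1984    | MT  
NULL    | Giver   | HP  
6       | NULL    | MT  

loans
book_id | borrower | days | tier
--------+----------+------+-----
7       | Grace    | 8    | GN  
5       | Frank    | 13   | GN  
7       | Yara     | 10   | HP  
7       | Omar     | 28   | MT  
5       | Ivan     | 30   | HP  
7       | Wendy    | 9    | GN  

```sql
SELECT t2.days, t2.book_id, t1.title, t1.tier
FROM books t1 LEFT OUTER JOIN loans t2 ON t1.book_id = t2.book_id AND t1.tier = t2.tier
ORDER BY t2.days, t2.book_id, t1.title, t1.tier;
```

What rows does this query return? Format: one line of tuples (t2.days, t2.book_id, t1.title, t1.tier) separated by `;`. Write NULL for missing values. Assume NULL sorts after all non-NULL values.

(30, 5, Emma, HP); (NULL, NULL, 1984, HP); (NULL, NULL, 1984, MT); (NULL, NULL, Giver, HP); (NULL, NULL, Iliad, MT); (NULL, NULL, Kindred, HP); (NULL, NULL, NULL, MT); (NULL, NULL, NULL, MT)

LEFT JOIN keeps every row from `books`; unmatched rows get NULL for `loans`'s columns.
Matching on t1.book_id = t2.book_id AND t1.tier = t2.tier. A NULL in a compared column never satisfies the condition.
Matched pairs: 1; unmatched t1 rows kept: 7.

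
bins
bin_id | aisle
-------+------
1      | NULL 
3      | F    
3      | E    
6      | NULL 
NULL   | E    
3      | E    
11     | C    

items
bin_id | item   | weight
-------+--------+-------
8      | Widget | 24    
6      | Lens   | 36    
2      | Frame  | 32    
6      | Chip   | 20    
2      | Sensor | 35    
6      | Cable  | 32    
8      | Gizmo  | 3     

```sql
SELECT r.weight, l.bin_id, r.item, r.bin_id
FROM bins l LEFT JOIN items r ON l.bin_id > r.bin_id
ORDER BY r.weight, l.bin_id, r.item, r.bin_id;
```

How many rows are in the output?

17

LEFT JOIN keeps every row from `bins`; unmatched rows get NULL for `items`'s columns.
Matching on l.bin_id > r.bin_id. A NULL in a compared column never satisfies the condition.
- l[0] bin_id=1 → no match; kept with NULLs on the r side.
- l[1] bin_id=3 → 2 match(es) in r → 2 row(s).
- l[2] bin_id=3 → 2 match(es) in r → 2 row(s).
- l[3] bin_id=6 → 2 match(es) in r → 2 row(s).
- l[4] bin_id=NULL → no match; kept with NULLs on the r side.
- l[5] bin_id=3 → 2 match(es) in r → 2 row(s).
- l[6] bin_id=11 → 7 match(es) in r → 7 row(s).
Total: 15 matched + 2 padded = 17 rows.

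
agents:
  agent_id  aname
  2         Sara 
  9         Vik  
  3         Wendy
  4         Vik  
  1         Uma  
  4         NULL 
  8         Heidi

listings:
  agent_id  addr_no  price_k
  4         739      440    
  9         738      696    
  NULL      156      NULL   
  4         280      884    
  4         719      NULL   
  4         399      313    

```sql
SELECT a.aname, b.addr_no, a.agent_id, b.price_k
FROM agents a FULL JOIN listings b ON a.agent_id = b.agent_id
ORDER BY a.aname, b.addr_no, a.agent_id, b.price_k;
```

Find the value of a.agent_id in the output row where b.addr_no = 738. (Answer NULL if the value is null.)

FULL OUTER JOIN keeps every row from both sides; unmatched rows get NULL for the other side's columns.
Matching on a.agent_id = b.agent_id. A NULL in a compared column never satisfies the condition.
- a row (agent_id=2): no match → kept, b columns NULL.
- a row (agent_id=9): matches 1 b row(s) → 1 output row(s).
- a row (agent_id=3): no match → kept, b columns NULL.
- a row (agent_id=4): matches 4 b row(s) → 4 output row(s).
- a row (agent_id=1): no match → kept, b columns NULL.
- a row (agent_id=4): matches 4 b row(s) → 4 output row(s).
- a row (agent_id=8): no match → kept, b columns NULL.
- 1 row(s) from b found no a partner → padded with NULL.

9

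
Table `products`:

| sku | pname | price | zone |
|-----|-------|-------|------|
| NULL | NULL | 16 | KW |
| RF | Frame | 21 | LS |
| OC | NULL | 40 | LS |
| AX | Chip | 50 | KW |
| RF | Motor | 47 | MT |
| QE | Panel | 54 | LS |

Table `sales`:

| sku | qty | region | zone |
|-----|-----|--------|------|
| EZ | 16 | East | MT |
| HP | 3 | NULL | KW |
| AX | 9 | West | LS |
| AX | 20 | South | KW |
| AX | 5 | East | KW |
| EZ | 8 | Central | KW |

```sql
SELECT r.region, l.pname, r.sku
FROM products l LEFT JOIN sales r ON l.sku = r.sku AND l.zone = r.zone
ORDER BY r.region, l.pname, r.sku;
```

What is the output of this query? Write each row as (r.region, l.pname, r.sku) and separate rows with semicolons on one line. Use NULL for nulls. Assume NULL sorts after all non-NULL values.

(East, Chip, AX); (South, Chip, AX); (NULL, Frame, NULL); (NULL, Motor, NULL); (NULL, Panel, NULL); (NULL, NULL, NULL); (NULL, NULL, NULL)

LEFT JOIN keeps every row from `products`; unmatched rows get NULL for `sales`'s columns.
Matching on l.sku = r.sku AND l.zone = r.zone. A NULL in a compared column never satisfies the condition.
- l row (sku=NULL, zone=KW): no match → kept, r columns NULL.
- l row (sku=RF, zone=LS): no match → kept, r columns NULL.
- l row (sku=OC, zone=LS): no match → kept, r columns NULL.
- l row (sku=AX, zone=KW): matches 2 r row(s) → 2 output row(s).
- l row (sku=RF, zone=MT): no match → kept, r columns NULL.
- l row (sku=QE, zone=LS): no match → kept, r columns NULL.
After projecting and ordering:
r.region | l.pname | r.sku
East | Chip | AX
South | Chip | AX
NULL | Frame | NULL
NULL | Motor | NULL
NULL | Panel | NULL
NULL | NULL | NULL
NULL | NULL | NULL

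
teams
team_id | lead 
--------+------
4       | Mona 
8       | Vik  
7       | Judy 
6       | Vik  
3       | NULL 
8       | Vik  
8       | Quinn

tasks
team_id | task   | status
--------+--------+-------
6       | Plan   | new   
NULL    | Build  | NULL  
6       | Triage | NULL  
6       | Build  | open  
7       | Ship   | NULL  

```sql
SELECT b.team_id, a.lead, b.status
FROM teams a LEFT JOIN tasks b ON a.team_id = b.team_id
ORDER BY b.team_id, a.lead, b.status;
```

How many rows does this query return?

9

LEFT JOIN keeps every row from `teams`; unmatched rows get NULL for `tasks`'s columns.
Matching on a.team_id = b.team_id. A NULL in a compared column never satisfies the condition.
- a (team_id=4) has no partner → padded with NULL.
- a (team_id=8) has no partner → padded with NULL.
- a (team_id=7) pairs with 1 row(s) of b.
- a (team_id=6) pairs with 3 row(s) of b.
- a (team_id=3) has no partner → padded with NULL.
- a (team_id=8) has no partner → padded with NULL.
- a (team_id=8) has no partner → padded with NULL.
Total: 4 matched + 5 padded = 9 rows.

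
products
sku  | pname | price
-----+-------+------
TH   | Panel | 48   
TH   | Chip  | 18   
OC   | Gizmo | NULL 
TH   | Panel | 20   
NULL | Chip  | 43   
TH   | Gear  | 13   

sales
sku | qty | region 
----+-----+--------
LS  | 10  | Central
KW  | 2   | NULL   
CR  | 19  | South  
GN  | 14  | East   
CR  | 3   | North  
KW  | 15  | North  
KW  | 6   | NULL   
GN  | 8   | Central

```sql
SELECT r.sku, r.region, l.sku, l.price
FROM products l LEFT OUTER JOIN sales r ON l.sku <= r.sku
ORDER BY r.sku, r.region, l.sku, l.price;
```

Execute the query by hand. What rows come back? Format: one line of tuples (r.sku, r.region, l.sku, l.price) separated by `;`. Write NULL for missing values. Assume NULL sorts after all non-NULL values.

LEFT JOIN keeps every row from `products`; unmatched rows get NULL for `sales`'s columns.
Matching on l.sku <= r.sku. A NULL in a compared column never satisfies the condition.
Matched pairs: 0; unmatched l rows kept: 6.

(NULL, NULL, OC, NULL); (NULL, NULL, TH, 13); (NULL, NULL, TH, 18); (NULL, NULL, TH, 20); (NULL, NULL, TH, 48); (NULL, NULL, NULL, 43)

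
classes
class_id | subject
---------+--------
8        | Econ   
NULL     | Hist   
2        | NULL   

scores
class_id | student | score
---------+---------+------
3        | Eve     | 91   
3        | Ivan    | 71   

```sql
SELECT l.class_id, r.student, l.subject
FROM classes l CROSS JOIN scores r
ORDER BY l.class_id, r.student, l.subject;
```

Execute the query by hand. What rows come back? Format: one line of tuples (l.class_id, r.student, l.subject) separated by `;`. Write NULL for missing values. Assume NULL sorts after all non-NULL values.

(2, Eve, NULL); (2, Ivan, NULL); (8, Eve, Econ); (8, Ivan, Econ); (NULL, Eve, Hist); (NULL, Ivan, Hist)

CROSS JOIN pairs every row of `classes` with every row of `scores`: 3 × 2 = 6 rows.
After projecting and ordering:
l.class_id | r.student | l.subject
2 | Eve | NULL
2 | Ivan | NULL
8 | Eve | Econ
8 | Ivan | Econ
NULL | Eve | Hist
NULL | Ivan | Hist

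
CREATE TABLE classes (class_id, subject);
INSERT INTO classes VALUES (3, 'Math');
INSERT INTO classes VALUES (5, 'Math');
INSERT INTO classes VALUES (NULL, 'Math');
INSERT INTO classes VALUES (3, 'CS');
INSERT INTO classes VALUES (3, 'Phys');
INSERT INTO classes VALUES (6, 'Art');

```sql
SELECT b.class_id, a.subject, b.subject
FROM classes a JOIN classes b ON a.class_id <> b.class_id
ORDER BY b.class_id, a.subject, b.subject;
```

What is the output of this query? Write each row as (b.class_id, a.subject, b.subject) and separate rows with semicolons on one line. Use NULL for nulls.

(3, Art, CS); (3, Art, Math); (3, Art, Phys); (3, Math, CS); (3, Math, Math); (3, Math, Phys); (5, Art, Math); (5, CS, Math); (5, Math, Math); (5, Phys, Math); (6, CS, Art); (6, Math, Art); (6, Math, Art); (6, Phys, Art)

INNER JOIN keeps only pairs where the ON condition holds.
Matching on a.class_id <> b.class_id. A NULL in a compared column never satisfies the condition.
Matched pairs: 14.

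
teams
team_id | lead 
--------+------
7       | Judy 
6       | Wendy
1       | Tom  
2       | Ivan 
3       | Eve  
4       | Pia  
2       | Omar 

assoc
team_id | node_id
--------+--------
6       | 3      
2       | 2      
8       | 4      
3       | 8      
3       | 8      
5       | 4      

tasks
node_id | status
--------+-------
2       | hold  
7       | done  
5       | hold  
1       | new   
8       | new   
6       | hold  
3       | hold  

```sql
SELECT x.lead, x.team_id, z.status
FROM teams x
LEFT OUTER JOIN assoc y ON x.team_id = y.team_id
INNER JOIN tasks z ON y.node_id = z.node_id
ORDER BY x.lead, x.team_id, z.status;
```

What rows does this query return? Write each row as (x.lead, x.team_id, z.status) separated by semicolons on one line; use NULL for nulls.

Joins associate left-to-right: teams LEFT JOIN assoc on team_id gives 8 intermediate row(s).
Then INNER JOIN `tasks z` on node_id: keep only rows whose y.node_id appears in z.

(Eve, 3, new); (Eve, 3, new); (Ivan, 2, hold); (Omar, 2, hold); (Wendy, 6, hold)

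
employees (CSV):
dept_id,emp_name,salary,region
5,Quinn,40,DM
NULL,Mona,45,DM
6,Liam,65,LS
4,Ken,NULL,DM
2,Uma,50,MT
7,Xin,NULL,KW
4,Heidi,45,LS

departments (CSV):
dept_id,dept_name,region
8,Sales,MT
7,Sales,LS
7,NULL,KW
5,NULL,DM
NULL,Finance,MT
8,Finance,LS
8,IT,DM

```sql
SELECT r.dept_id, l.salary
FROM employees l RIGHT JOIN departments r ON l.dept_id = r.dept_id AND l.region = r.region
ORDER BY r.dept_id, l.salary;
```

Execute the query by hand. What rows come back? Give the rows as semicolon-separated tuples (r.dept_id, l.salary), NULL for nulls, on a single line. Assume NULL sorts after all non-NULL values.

(5, 40); (7, NULL); (7, NULL); (8, NULL); (8, NULL); (8, NULL); (NULL, NULL)

RIGHT JOIN keeps every row from `departments`; unmatched rows get NULL for `employees`'s columns.
Matching on l.dept_id = r.dept_id AND l.region = r.region. A NULL in a compared column never satisfies the condition.
- l (dept_id=5, region=DM) pairs with 1 row(s) of r.
- l (dept_id=NULL, region=DM) has no partner in r.
- l (dept_id=6, region=LS) has no partner in r.
- l (dept_id=4, region=DM) has no partner in r.
- l (dept_id=2, region=MT) has no partner in r.
- l (dept_id=7, region=KW) pairs with 1 row(s) of r.
- l (dept_id=4, region=LS) has no partner in r.
- plus 5 unmatched r row(s), each kept with NULL l columns.
After projecting and ordering:
r.dept_id | l.salary
5 | 40
7 | NULL
7 | NULL
8 | NULL
8 | NULL
8 | NULL
NULL | NULL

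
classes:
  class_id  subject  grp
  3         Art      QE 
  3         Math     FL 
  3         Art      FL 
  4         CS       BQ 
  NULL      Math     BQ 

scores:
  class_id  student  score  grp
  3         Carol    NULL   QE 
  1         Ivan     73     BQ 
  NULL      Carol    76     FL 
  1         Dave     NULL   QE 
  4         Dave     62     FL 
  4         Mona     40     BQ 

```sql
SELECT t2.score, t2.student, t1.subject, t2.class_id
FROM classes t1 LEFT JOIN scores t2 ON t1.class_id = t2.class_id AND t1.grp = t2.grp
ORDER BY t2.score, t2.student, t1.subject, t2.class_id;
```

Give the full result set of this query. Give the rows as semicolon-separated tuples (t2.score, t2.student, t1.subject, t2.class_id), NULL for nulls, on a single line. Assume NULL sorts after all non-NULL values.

(40, Mona, CS, 4); (NULL, Carol, Art, 3); (NULL, NULL, Art, NULL); (NULL, NULL, Math, NULL); (NULL, NULL, Math, NULL)

LEFT JOIN keeps every row from `classes`; unmatched rows get NULL for `scores`'s columns.
Matching on t1.class_id = t2.class_id AND t1.grp = t2.grp. A NULL in a compared column never satisfies the condition.
Matched pairs: 2; unmatched t1 rows kept: 3.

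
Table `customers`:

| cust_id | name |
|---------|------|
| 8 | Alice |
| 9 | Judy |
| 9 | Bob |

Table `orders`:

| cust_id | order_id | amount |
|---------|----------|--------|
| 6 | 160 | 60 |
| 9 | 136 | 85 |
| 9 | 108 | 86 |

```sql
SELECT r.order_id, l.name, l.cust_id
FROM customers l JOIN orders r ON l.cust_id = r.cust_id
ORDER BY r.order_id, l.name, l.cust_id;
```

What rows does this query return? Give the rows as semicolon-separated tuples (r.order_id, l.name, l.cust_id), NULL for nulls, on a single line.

(108, Bob, 9); (108, Judy, 9); (136, Bob, 9); (136, Judy, 9)

INNER JOIN keeps only pairs where the ON condition holds.
Matching on l.cust_id = r.cust_id.
- l[0] cust_id=8 → no match; dropped.
- l[1] cust_id=9 → 2 match(es) in r → 2 row(s).
- l[2] cust_id=9 → 2 match(es) in r → 2 row(s).
After projecting and ordering:
r.order_id | l.name | l.cust_id
108 | Bob | 9
108 | Judy | 9
136 | Bob | 9
136 | Judy | 9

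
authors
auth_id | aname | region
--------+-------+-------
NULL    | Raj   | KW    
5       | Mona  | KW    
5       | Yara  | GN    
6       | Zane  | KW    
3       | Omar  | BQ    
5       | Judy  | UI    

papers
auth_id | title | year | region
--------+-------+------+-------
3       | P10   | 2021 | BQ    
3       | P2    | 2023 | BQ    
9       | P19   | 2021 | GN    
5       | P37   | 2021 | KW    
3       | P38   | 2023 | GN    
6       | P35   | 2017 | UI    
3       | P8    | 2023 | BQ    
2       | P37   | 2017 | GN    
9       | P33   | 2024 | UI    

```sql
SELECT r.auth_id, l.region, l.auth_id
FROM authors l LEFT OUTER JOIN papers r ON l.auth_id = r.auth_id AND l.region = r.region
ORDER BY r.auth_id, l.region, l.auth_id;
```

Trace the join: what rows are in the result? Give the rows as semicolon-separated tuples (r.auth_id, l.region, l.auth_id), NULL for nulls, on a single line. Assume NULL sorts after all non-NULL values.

(3, BQ, 3); (3, BQ, 3); (3, BQ, 3); (5, KW, 5); (NULL, GN, 5); (NULL, KW, 6); (NULL, KW, NULL); (NULL, UI, 5)

LEFT JOIN keeps every row from `authors`; unmatched rows get NULL for `papers`'s columns.
Matching on l.auth_id = r.auth_id AND l.region = r.region. A NULL in a compared column never satisfies the condition.
- l[0] auth_id=NULL, region=KW → no match; kept with NULLs on the r side.
- l[1] auth_id=5, region=KW → 1 match(es) in r → 1 row(s).
- l[2] auth_id=5, region=GN → no match; kept with NULLs on the r side.
- l[3] auth_id=6, region=KW → no match; kept with NULLs on the r side.
- l[4] auth_id=3, region=BQ → 3 match(es) in r → 3 row(s).
- l[5] auth_id=5, region=UI → no match; kept with NULLs on the r side.
After projecting and ordering:
r.auth_id | l.region | l.auth_id
3 | BQ | 3
3 | BQ | 3
3 | BQ | 3
5 | KW | 5
NULL | GN | 5
NULL | KW | 6
NULL | KW | NULL
NULL | UI | 5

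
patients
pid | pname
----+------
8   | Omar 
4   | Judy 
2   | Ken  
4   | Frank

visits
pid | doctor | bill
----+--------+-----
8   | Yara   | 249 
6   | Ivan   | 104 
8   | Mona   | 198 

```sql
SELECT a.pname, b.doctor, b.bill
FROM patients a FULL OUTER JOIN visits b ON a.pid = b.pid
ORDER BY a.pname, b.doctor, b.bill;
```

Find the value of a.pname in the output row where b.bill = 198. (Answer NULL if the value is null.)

FULL OUTER JOIN keeps every row from both sides; unmatched rows get NULL for the other side's columns.
Matching on a.pid = b.pid.
- pid=8: 2 matching b row(s), so 2 row(s) emitted.
- pid=4: no b row matches, row kept with b columns NULL.
- pid=2: no b row matches, row kept with b columns NULL.
- pid=4: no b row matches, row kept with b columns NULL.
- 1 b row(s) had no a match → kept, a columns NULL.

Omar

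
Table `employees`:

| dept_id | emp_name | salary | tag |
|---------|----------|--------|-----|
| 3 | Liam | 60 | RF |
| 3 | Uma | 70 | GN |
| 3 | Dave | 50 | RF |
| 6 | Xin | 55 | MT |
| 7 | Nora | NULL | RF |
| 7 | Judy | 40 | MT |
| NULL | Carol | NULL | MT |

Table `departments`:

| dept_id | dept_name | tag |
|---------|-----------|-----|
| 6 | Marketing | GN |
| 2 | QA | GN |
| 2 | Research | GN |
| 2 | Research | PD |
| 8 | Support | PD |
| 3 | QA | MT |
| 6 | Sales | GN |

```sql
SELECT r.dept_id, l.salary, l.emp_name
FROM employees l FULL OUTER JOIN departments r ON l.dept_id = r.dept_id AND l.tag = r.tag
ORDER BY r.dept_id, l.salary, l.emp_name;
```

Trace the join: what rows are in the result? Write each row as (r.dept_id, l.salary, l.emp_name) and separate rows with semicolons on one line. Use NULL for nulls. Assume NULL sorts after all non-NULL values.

FULL OUTER JOIN keeps every row from both sides; unmatched rows get NULL for the other side's columns.
Matching on l.dept_id = r.dept_id AND l.tag = r.tag. A NULL in a compared column never satisfies the condition.
Matched pairs: 0; unmatched l rows kept: 7; unmatched r rows kept: 7.

(2, NULL, NULL); (2, NULL, NULL); (2, NULL, NULL); (3, NULL, NULL); (6, NULL, NULL); (6, NULL, NULL); (8, NULL, NULL); (NULL, 40, Judy); (NULL, 50, Dave); (NULL, 55, Xin); (NULL, 60, Liam); (NULL, 70, Uma); (NULL, NULL, Carol); (NULL, NULL, Nora)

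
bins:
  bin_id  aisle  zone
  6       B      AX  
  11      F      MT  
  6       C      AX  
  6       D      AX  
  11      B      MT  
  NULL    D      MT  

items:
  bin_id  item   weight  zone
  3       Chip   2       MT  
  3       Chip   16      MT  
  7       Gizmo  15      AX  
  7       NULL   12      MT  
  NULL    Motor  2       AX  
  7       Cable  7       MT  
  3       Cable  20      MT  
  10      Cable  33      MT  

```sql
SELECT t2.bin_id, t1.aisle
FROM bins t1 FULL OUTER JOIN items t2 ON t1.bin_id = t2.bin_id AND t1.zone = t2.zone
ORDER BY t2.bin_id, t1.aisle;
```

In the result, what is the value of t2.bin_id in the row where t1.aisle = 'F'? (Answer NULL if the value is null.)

NULL

FULL OUTER JOIN keeps every row from both sides; unmatched rows get NULL for the other side's columns.
Matching on t1.bin_id = t2.bin_id AND t1.zone = t2.zone. A NULL in a compared column never satisfies the condition.
Matched pairs: 0; unmatched t1 rows kept: 6; unmatched t2 rows kept: 8.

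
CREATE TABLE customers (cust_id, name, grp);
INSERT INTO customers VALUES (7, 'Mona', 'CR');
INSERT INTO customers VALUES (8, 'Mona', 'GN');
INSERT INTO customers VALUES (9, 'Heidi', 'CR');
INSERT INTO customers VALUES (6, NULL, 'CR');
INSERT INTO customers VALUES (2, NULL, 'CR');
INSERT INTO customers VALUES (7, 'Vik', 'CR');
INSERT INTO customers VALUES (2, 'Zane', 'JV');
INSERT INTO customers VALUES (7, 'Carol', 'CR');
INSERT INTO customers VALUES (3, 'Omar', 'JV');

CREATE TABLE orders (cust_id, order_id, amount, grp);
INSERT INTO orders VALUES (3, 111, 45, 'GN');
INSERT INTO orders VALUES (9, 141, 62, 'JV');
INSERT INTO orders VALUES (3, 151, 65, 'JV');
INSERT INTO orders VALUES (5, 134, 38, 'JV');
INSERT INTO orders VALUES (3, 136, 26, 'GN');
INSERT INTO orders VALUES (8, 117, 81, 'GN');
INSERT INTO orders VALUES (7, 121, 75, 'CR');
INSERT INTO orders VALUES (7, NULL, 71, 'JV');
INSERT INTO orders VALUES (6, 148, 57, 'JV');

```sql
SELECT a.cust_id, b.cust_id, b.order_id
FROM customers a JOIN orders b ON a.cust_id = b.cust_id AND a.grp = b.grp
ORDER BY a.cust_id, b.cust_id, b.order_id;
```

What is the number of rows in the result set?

INNER JOIN keeps only pairs where the ON condition holds.
Matching on a.cust_id = b.cust_id AND a.grp = b.grp.
- a (cust_id=7, grp=CR) pairs with 1 row(s) of b.
- a (cust_id=8, grp=GN) pairs with 1 row(s) of b.
- a (cust_id=9, grp=CR) has no partner → excluded.
- a (cust_id=6, grp=CR) has no partner → excluded.
- a (cust_id=2, grp=CR) has no partner → excluded.
- a (cust_id=7, grp=CR) pairs with 1 row(s) of b.
- a (cust_id=2, grp=JV) has no partner → excluded.
- a (cust_id=7, grp=CR) pairs with 1 row(s) of b.
- a (cust_id=3, grp=JV) pairs with 1 row(s) of b.
Total: 5 rows.

5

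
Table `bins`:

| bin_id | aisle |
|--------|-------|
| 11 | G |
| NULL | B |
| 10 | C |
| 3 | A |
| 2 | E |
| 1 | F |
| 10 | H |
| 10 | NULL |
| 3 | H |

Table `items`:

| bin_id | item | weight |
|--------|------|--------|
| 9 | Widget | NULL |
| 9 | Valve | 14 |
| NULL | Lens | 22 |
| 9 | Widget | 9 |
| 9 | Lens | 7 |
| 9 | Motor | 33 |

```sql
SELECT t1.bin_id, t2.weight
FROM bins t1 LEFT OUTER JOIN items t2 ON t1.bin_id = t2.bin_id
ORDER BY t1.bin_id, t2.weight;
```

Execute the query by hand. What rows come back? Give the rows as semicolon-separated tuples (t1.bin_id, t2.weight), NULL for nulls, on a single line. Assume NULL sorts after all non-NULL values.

LEFT JOIN keeps every row from `bins`; unmatched rows get NULL for `items`'s columns.
Matching on t1.bin_id = t2.bin_id. A NULL in a compared column never satisfies the condition.
Matched pairs: 0; unmatched t1 rows kept: 9.

(1, NULL); (2, NULL); (3, NULL); (3, NULL); (10, NULL); (10, NULL); (10, NULL); (11, NULL); (NULL, NULL)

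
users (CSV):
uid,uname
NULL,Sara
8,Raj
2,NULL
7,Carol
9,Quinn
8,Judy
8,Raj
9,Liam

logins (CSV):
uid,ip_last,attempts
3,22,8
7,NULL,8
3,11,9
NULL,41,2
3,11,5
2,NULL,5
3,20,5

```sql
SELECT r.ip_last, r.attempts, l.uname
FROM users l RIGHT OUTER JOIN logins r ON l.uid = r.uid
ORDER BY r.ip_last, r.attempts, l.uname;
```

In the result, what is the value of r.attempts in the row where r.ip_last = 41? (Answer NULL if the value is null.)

2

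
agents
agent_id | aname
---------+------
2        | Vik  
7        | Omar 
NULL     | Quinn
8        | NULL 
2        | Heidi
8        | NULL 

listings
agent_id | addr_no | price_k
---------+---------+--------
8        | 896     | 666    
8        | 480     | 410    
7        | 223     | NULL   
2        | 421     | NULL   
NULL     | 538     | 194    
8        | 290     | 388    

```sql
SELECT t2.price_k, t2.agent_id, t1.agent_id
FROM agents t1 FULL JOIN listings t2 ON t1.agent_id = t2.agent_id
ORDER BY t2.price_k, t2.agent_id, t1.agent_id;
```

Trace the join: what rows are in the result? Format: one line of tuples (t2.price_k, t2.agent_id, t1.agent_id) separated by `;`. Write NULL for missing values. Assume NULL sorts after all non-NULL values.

(194, NULL, NULL); (388, 8, 8); (388, 8, 8); (410, 8, 8); (410, 8, 8); (666, 8, 8); (666, 8, 8); (NULL, 2, 2); (NULL, 2, 2); (NULL, 7, 7); (NULL, NULL, NULL)

FULL OUTER JOIN keeps every row from both sides; unmatched rows get NULL for the other side's columns.
Matching on t1.agent_id = t2.agent_id. A NULL in a compared column never satisfies the condition.
Matched pairs: 9; unmatched t1 rows kept: 1; unmatched t2 rows kept: 1.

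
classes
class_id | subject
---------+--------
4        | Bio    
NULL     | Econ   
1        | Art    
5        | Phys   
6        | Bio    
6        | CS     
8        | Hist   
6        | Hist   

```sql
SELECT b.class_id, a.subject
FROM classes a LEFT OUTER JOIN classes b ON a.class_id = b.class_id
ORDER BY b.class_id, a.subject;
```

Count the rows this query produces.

14

LEFT JOIN keeps every row from `classes a`; unmatched rows get NULL for `classes b`'s columns.
Matching on a.class_id = b.class_id. A NULL in a compared column never satisfies the condition.
- class_id=4: 1 matching b row(s), so 1 row(s) emitted.
- class_id=NULL: no b row matches, row kept with b columns NULL.
- class_id=1: 1 matching b row(s), so 1 row(s) emitted.
- class_id=5: 1 matching b row(s), so 1 row(s) emitted.
- class_id=6: 3 matching b row(s), so 3 row(s) emitted.
- class_id=6: 3 matching b row(s), so 3 row(s) emitted.
- class_id=8: 1 matching b row(s), so 1 row(s) emitted.
- class_id=6: 3 matching b row(s), so 3 row(s) emitted.
Total: 13 matched + 1 padded = 14 rows.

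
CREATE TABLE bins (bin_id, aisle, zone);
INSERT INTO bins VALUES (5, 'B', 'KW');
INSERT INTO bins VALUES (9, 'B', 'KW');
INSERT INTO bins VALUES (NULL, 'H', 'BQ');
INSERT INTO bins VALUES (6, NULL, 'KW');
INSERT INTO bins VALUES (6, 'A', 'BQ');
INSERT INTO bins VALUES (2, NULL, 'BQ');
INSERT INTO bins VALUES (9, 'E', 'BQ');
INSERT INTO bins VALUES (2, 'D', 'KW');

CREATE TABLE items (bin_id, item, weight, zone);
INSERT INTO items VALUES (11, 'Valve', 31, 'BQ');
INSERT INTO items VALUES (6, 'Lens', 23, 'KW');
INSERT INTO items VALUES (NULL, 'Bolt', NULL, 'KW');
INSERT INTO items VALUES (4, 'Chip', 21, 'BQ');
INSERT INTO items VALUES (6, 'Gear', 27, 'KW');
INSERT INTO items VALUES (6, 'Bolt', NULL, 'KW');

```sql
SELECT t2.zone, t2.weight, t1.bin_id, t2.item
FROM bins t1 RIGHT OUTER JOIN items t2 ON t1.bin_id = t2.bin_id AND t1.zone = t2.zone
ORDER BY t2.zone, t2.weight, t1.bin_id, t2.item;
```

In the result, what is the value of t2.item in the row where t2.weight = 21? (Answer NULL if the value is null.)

Chip

RIGHT JOIN keeps every row from `items`; unmatched rows get NULL for `bins`'s columns.
Matching on t1.bin_id = t2.bin_id AND t1.zone = t2.zone. A NULL in a compared column never satisfies the condition.
- bin_id=5, zone=KW: no matching t2 row.
- bin_id=9, zone=KW: no matching t2 row.
- bin_id=NULL, zone=BQ: no matching t2 row.
- bin_id=6, zone=KW: 3 matching t2 row(s), so 3 row(s) emitted.
- bin_id=6, zone=BQ: no matching t2 row.
- bin_id=2, zone=BQ: no matching t2 row.
- bin_id=9, zone=BQ: no matching t2 row.
- bin_id=2, zone=KW: no matching t2 row.
- plus 3 unmatched t2 row(s), each kept with NULL t1 columns.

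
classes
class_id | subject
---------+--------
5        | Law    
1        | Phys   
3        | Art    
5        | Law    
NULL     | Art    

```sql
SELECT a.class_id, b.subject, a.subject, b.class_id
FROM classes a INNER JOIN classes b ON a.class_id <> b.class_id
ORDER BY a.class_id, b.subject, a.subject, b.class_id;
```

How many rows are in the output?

10

INNER JOIN keeps only pairs where the ON condition holds.
Matching on a.class_id <> b.class_id. A NULL in a compared column never satisfies the condition.
- a row (class_id=5): matches 2 b row(s) → 2 output row(s).
- a row (class_id=1): matches 3 b row(s) → 3 output row(s).
- a row (class_id=3): matches 3 b row(s) → 3 output row(s).
- a row (class_id=5): matches 2 b row(s) → 2 output row(s).
- a row (class_id=NULL): no match → dropped.
Total: 10 rows.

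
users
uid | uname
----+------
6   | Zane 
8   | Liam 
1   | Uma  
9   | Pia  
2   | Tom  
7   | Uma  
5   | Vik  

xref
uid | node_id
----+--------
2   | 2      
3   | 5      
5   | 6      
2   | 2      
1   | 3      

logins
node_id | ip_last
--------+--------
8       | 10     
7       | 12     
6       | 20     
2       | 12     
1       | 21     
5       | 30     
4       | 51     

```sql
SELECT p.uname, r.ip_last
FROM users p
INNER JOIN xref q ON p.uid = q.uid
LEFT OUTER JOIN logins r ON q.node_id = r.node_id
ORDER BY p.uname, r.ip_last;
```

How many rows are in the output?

Joins associate left-to-right: users INNER JOIN xref on uid gives 4 intermediate row(s).
Then LEFT JOIN `logins r` on node_id: each of those 4 rows is kept; rows whose q.node_id has no match in r get NULL for r's columns.
Result: 4 row(s).

4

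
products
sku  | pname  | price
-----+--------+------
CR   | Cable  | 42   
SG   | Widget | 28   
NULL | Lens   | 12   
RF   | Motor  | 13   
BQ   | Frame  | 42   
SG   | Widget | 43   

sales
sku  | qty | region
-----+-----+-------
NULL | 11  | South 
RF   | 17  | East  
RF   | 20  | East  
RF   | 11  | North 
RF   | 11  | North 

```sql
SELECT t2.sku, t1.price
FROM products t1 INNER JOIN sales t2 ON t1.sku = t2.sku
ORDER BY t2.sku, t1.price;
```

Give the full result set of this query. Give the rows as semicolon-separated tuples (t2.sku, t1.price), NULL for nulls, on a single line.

(RF, 13); (RF, 13); (RF, 13); (RF, 13)

INNER JOIN keeps only pairs where the ON condition holds.
Matching on t1.sku = t2.sku. A NULL in a compared column never satisfies the condition.
Matched pairs: 4.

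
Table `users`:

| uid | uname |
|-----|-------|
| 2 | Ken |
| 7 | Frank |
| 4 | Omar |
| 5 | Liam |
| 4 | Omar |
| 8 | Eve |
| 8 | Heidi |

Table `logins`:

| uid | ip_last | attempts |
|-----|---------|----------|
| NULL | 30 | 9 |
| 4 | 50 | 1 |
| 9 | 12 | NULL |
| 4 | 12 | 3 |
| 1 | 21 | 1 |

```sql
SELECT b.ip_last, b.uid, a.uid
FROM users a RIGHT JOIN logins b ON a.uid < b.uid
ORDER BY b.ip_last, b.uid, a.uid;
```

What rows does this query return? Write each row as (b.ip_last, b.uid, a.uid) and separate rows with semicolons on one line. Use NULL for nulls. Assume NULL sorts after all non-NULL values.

RIGHT JOIN keeps every row from `logins`; unmatched rows get NULL for `users`'s columns.
Matching on a.uid < b.uid. A NULL in a compared column never satisfies the condition.
Matched pairs: 9; unmatched b rows kept: 2.

(12, 4, 2); (12, 9, 2); (12, 9, 4); (12, 9, 4); (12, 9, 5); (12, 9, 7); (12, 9, 8); (12, 9, 8); (21, 1, NULL); (30, NULL, NULL); (50, 4, 2)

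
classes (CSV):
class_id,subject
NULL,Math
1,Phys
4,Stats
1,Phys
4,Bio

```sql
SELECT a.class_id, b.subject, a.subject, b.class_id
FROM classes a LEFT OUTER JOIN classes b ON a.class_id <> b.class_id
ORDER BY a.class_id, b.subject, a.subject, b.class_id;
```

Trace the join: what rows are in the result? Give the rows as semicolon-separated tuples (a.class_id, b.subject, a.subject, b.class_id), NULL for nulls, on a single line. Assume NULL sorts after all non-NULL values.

LEFT JOIN keeps every row from `classes a`; unmatched rows get NULL for `classes b`'s columns.
Matching on a.class_id <> b.class_id. A NULL in a compared column never satisfies the condition.
Matched pairs: 8; unmatched a rows kept: 1.

(1, Bio, Phys, 4); (1, Bio, Phys, 4); (1, Stats, Phys, 4); (1, Stats, Phys, 4); (4, Phys, Bio, 1); (4, Phys, Bio, 1); (4, Phys, Stats, 1); (4, Phys, Stats, 1); (NULL, NULL, Math, NULL)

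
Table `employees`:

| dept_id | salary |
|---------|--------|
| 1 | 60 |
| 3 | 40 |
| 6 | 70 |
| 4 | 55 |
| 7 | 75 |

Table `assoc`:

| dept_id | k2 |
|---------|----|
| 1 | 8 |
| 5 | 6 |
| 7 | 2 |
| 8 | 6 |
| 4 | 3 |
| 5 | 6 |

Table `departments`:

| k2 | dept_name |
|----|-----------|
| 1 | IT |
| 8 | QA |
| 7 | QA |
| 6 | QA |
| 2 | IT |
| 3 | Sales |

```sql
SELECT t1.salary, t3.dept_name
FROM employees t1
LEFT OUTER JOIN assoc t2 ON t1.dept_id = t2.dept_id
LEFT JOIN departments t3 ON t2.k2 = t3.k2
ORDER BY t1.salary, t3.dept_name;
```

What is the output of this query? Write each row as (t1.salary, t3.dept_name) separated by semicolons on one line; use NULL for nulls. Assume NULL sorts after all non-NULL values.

Evaluate left to right. First `employees t1 LEFT JOIN assoc t2` on dept_id: 5 row(s).
Then LEFT JOIN `departments t3` on k2: each of those 5 rows is kept; rows whose t2.k2 has no match in t3 get NULL for t3's columns.

(40, NULL); (55, Sales); (60, QA); (70, NULL); (75, IT)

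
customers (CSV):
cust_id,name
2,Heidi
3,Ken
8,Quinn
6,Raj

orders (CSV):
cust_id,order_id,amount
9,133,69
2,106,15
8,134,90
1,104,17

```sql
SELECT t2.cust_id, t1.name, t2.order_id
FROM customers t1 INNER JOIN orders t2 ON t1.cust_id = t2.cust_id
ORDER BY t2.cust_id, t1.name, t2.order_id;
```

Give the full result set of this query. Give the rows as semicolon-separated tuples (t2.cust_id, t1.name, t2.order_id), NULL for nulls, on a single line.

INNER JOIN keeps only pairs where the ON condition holds.
Matching on t1.cust_id = t2.cust_id.
Matched pairs: 2.

(2, Heidi, 106); (8, Quinn, 134)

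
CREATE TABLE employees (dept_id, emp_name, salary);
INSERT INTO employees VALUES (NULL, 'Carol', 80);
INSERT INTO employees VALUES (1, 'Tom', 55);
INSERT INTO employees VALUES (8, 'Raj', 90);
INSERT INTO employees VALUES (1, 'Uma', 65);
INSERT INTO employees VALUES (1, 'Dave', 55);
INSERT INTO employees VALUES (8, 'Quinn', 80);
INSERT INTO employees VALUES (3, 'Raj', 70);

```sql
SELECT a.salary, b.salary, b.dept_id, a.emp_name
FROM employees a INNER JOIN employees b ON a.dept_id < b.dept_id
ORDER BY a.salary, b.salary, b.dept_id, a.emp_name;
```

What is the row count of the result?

11

INNER JOIN keeps only pairs where the ON condition holds.
Matching on a.dept_id < b.dept_id. A NULL in a compared column never satisfies the condition.
Matched pairs: 11.
Total: 11 rows.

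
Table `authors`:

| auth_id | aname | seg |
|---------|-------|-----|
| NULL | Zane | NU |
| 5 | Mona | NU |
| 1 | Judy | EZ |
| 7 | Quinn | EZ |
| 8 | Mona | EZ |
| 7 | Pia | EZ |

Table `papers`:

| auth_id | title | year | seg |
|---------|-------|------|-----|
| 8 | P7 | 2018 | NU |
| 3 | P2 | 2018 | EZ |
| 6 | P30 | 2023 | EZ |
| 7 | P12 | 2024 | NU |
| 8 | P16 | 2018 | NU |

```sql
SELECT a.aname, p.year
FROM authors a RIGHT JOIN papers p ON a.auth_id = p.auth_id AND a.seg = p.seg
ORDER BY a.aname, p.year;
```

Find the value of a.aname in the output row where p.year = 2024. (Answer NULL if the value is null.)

NULL

RIGHT JOIN keeps every row from `papers`; unmatched rows get NULL for `authors`'s columns.
Matching on a.auth_id = p.auth_id AND a.seg = p.seg. A NULL in a compared column never satisfies the condition.
Matched pairs: 0; unmatched p rows kept: 5.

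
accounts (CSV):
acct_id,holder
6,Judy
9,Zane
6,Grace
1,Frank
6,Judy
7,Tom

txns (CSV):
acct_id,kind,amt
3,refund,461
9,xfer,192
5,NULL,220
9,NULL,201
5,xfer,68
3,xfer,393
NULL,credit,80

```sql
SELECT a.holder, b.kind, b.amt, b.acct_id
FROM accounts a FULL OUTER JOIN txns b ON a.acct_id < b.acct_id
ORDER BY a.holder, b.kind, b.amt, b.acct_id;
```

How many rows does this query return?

FULL OUTER JOIN keeps every row from both sides; unmatched rows get NULL for the other side's columns.
Matching on a.acct_id < b.acct_id. A NULL in a compared column never satisfies the condition.
Matched pairs: 14; unmatched a rows kept: 1; unmatched b rows kept: 1.
Total: 14 matched + 2 padded = 16 rows.

16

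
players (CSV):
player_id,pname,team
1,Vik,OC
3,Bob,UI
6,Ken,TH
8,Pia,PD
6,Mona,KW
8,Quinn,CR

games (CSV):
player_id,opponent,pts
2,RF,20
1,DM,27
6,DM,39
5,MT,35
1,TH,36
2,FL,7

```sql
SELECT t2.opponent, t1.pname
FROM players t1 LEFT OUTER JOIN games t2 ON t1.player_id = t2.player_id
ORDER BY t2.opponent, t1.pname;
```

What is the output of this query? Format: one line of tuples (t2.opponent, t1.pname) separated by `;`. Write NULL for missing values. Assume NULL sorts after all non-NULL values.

(DM, Ken); (DM, Mona); (DM, Vik); (TH, Vik); (NULL, Bob); (NULL, Pia); (NULL, Quinn)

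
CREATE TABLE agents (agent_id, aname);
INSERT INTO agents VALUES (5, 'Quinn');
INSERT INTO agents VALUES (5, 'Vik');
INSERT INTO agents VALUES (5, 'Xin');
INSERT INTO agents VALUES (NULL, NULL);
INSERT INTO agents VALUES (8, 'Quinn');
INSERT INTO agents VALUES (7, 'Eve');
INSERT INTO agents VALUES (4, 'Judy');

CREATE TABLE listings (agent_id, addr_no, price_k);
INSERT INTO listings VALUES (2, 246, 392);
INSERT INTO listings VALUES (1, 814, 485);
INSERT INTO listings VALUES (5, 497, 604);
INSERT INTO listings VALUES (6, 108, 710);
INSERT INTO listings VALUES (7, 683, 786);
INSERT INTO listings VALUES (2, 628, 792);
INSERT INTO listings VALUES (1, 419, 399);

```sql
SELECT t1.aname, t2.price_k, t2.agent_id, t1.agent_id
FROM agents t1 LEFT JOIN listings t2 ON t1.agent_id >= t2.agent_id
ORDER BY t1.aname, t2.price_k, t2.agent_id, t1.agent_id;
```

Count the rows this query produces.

34

LEFT JOIN keeps every row from `agents`; unmatched rows get NULL for `listings`'s columns.
Matching on t1.agent_id >= t2.agent_id. A NULL in a compared column never satisfies the condition.
- t1 (agent_id=5) pairs with 5 row(s) of t2.
- t1 (agent_id=5) pairs with 5 row(s) of t2.
- t1 (agent_id=5) pairs with 5 row(s) of t2.
- t1 (agent_id=NULL) has no partner → padded with NULL.
- t1 (agent_id=8) pairs with 7 row(s) of t2.
- t1 (agent_id=7) pairs with 7 row(s) of t2.
- t1 (agent_id=4) pairs with 4 row(s) of t2.
Total: 33 matched + 1 padded = 34 rows.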